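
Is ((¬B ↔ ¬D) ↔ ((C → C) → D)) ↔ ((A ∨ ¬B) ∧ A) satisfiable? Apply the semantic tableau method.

Initial set: {(((¬B ↔ ¬D) ↔ ((C → C) → D)) ↔ ((A ∨ ¬B) ∧ A))}.
(((¬B ↔ ¬D) ↔ ((C → C) → D)) ↔ ((A ∨ ¬B) ∧ A)): β-rule — branch into ((¬B ↔ ¬D) ↔ ((C → C) → D)), ((A ∨ ¬B) ∧ A)  //  ¬((¬B ↔ ¬D) ↔ ((C → C) → D)), ¬((A ∨ ¬B) ∧ A).
  branch 1 (add ((¬B ↔ ¬D) ↔ ((C → C) → D)), ((A ∨ ¬B) ∧ A)):
    ((A ∨ ¬B) ∧ A): α-rule — add (A ∨ ¬B), A.
    ((¬B ↔ ¬D) ↔ ((C → C) → D)): β-rule — branch into (¬B ↔ ¬D), ((C → C) → D)  //  ¬(¬B ↔ ¬D), ¬((C → C) → D).
      branch 1.1 (add (¬B ↔ ¬D), ((C → C) → D)):
        (A ∨ ¬B): β-rule — branch into A  //  ¬B.
          branch 1.1.1 (add A):
            (¬B ↔ ¬D): β-rule — branch into ¬B, ¬D  //  ¬¬B, ¬¬D.
              branch 1.1.1.1 (add ¬B, ¬D):
                ((C → C) → D): β-rule — branch into ¬(C → C)  //  D.
                  branch 1.1.1.1.1 (add ¬(C → C)):
                    ¬(C → C): α-rule — add C, ¬C.
                    × closes — contains both C and ¬C.
                  branch 1.1.1.1.2 (add D):
                    × closes — contains both D and ¬D.
              branch 1.1.1.2 (add ¬¬B, ¬¬D):
                ((C → C) → D): β-rule — branch into ¬(C → C)  //  D.
                  branch 1.1.1.2.1 (add ¬(C → C)):
                    ¬(C → C): α-rule — add C, ¬C.
                    × closes — contains both C and ¬C.
                  branch 1.1.1.2.2 (add D):
                    ○ open, literals {A=T, B=T, D=T}.
          branch 1.1.2 (add ¬B):
            (¬B ↔ ¬D): β-rule — branch into ¬B, ¬D  //  ¬¬B, ¬¬D.
              branch 1.1.2.1 (add ¬B, ¬D):
                ((C → C) → D): β-rule — branch into ¬(C → C)  //  D.
                  branch 1.1.2.1.1 (add ¬(C → C)):
                    ¬(C → C): α-rule — add C, ¬C.
                    × closes — contains both C and ¬C.
                  branch 1.1.2.1.2 (add D):
                    × closes — contains both D and ¬D.
              branch 1.1.2.2 (add ¬¬B, ¬¬D):
                × closes — contains both B and ¬B.
      branch 1.2 (add ¬(¬B ↔ ¬D), ¬((C → C) → D)):
        ¬((C → C) → D): α-rule — add (C → C), ¬D.
        (A ∨ ¬B): β-rule — branch into A  //  ¬B.
          branch 1.2.1 (add A):
            ¬(¬B ↔ ¬D): β-rule — branch into ¬B, ¬¬D  //  ¬¬B, ¬D.
              branch 1.2.1.1 (add ¬B, ¬¬D):
                × closes — contains both D and ¬D.
              branch 1.2.1.2 (add ¬¬B, ¬D):
                (C → C): β-rule — branch into ¬C  //  C.
                  branch 1.2.1.2.1 (add ¬C):
                    ○ open, literals {A=T, B=T, C=F, D=F}.
                  branch 1.2.1.2.2 (add C):
                    ○ open, literals {A=T, B=T, C=T, D=F}.
          branch 1.2.2 (add ¬B):
            ¬(¬B ↔ ¬D): β-rule — branch into ¬B, ¬¬D  //  ¬¬B, ¬D.
              branch 1.2.2.1 (add ¬B, ¬¬D):
                × closes — contains both D and ¬D.
              branch 1.2.2.2 (add ¬¬B, ¬D):
                × closes — contains both B and ¬B.
  branch 2 (add ¬((¬B ↔ ¬D) ↔ ((C → C) → D)), ¬((A ∨ ¬B) ∧ A)):
    ¬((¬B ↔ ¬D) ↔ ((C → C) → D)): β-rule — branch into (¬B ↔ ¬D), ¬((C → C) → D)  //  ¬(¬B ↔ ¬D), ((C → C) → D).
      branch 2.1 (add (¬B ↔ ¬D), ¬((C → C) → D)):
        ¬((C → C) → D): α-rule — add (C → C), ¬D.
        ¬((A ∨ ¬B) ∧ A): β-rule — branch into ¬(A ∨ ¬B)  //  ¬A.
          branch 2.1.1 (add ¬(A ∨ ¬B)):
            ¬(A ∨ ¬B): α-rule — add ¬A, ¬¬B.
            (¬B ↔ ¬D): β-rule — branch into ¬B, ¬D  //  ¬¬B, ¬¬D.
              branch 2.1.1.1 (add ¬B, ¬D):
                × closes — contains both B and ¬B.
              branch 2.1.1.2 (add ¬¬B, ¬¬D):
                × closes — contains both D and ¬D.
          branch 2.1.2 (add ¬A):
            (¬B ↔ ¬D): β-rule — branch into ¬B, ¬D  //  ¬¬B, ¬¬D.
              branch 2.1.2.1 (add ¬B, ¬D):
                (C → C): β-rule — branch into ¬C  //  C.
                  branch 2.1.2.1.1 (add ¬C):
                    ○ open, literals {A=F, B=F, C=F, D=F}.
                  branch 2.1.2.1.2 (add C):
                    ○ open, literals {A=F, B=F, C=T, D=F}.
              branch 2.1.2.2 (add ¬¬B, ¬¬D):
                × closes — contains both D and ¬D.
      branch 2.2 (add ¬(¬B ↔ ¬D), ((C → C) → D)):
        ¬((A ∨ ¬B) ∧ A): β-rule — branch into ¬(A ∨ ¬B)  //  ¬A.
          branch 2.2.1 (add ¬(A ∨ ¬B)):
            ¬(A ∨ ¬B): α-rule — add ¬A, ¬¬B.
            ¬(¬B ↔ ¬D): β-rule — branch into ¬B, ¬¬D  //  ¬¬B, ¬D.
              branch 2.2.1.1 (add ¬B, ¬¬D):
                × closes — contains both B and ¬B.
              branch 2.2.1.2 (add ¬¬B, ¬D):
                ((C → C) → D): β-rule — branch into ¬(C → C)  //  D.
                  branch 2.2.1.2.1 (add ¬(C → C)):
                    ¬(C → C): α-rule — add C, ¬C.
                    × closes — contains both C and ¬C.
                  branch 2.2.1.2.2 (add D):
                    × closes — contains both D and ¬D.
          branch 2.2.2 (add ¬A):
            ¬(¬B ↔ ¬D): β-rule — branch into ¬B, ¬¬D  //  ¬¬B, ¬D.
              branch 2.2.2.1 (add ¬B, ¬¬D):
                ((C → C) → D): β-rule — branch into ¬(C → C)  //  D.
                  branch 2.2.2.1.1 (add ¬(C → C)):
                    ¬(C → C): α-rule — add C, ¬C.
                    × closes — contains both C and ¬C.
                  branch 2.2.2.1.2 (add D):
                    ○ open, literals {A=F, B=F, D=T}.
              branch 2.2.2.2 (add ¬¬B, ¬D):
                ((C → C) → D): β-rule — branch into ¬(C → C)  //  D.
                  branch 2.2.2.2.1 (add ¬(C → C)):
                    ¬(C → C): α-rule — add C, ¬C.
                    × closes — contains both C and ¬C.
                  branch 2.2.2.2.2 (add D):
                    × closes — contains both D and ¬D.
18 branches closed, 6 open.
An open branch gives a satisfying assignment: A=T, B=T, D=T.

Satisfiable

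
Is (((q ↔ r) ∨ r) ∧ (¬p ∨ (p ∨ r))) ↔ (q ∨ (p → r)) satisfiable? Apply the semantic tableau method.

Satisfiable

Initial set: {((((q ↔ r) ∨ r) ∧ (¬p ∨ (p ∨ r))) ↔ (q ∨ (p → r)))}.
((((q ↔ r) ∨ r) ∧ (¬p ∨ (p ∨ r))) ↔ (q ∨ (p → r))): β-rule — branch into (((q ↔ r) ∨ r) ∧ (¬p ∨ (p ∨ r))), (q ∨ (p → r))  //  ¬(((q ↔ r) ∨ r) ∧ (¬p ∨ (p ∨ r))), ¬(q ∨ (p → r)).
  branch 1 (add (((q ↔ r) ∨ r) ∧ (¬p ∨ (p ∨ r))), (q ∨ (p → r))):
    (((q ↔ r) ∨ r) ∧ (¬p ∨ (p ∨ r))): α-rule — add ((q ↔ r) ∨ r), (¬p ∨ (p ∨ r)).
    (q ∨ (p → r)): β-rule — branch into q  //  (p → r).
      branch 1.1 (add q):
        ((q ↔ r) ∨ r): β-rule — branch into (q ↔ r)  //  r.
          branch 1.1.1 (add (q ↔ r)):
            (¬p ∨ (p ∨ r)): β-rule — branch into ¬p  //  (p ∨ r).
              branch 1.1.1.1 (add ¬p):
                (q ↔ r): β-rule — branch into q, r  //  ¬q, ¬r.
                  branch 1.1.1.1.1 (add q, r):
                    ○ open, literals {p=F, q=T, r=T}.
                  branch 1.1.1.1.2 (add ¬q, ¬r):
                    × closes — contains both q and ¬q.
              branch 1.1.1.2 (add (p ∨ r)):
                (q ↔ r): β-rule — branch into q, r  //  ¬q, ¬r.
                  branch 1.1.1.2.1 (add q, r):
                    (p ∨ r): β-rule — branch into p  //  r.
                      branch 1.1.1.2.1.1 (add p):
                        ○ open, literals {p=T, q=T, r=T}.
                      branch 1.1.1.2.1.2 (add r):
                        ○ open, literals {q=T, r=T}.
                  branch 1.1.1.2.2 (add ¬q, ¬r):
                    × closes — contains both q and ¬q.
          branch 1.1.2 (add r):
            (¬p ∨ (p ∨ r)): β-rule — branch into ¬p  //  (p ∨ r).
              branch 1.1.2.1 (add ¬p):
                ○ open, literals {p=F, q=T, r=T}.
              branch 1.1.2.2 (add (p ∨ r)):
                (p ∨ r): β-rule — branch into p  //  r.
                  branch 1.1.2.2.1 (add p):
                    ○ open, literals {p=T, q=T, r=T}.
                  branch 1.1.2.2.2 (add r):
                    ○ open, literals {q=T, r=T}.
      branch 1.2 (add (p → r)):
        ((q ↔ r) ∨ r): β-rule — branch into (q ↔ r)  //  r.
          branch 1.2.1 (add (q ↔ r)):
            (¬p ∨ (p ∨ r)): β-rule — branch into ¬p  //  (p ∨ r).
              branch 1.2.1.1 (add ¬p):
                (p → r): β-rule — branch into ¬p  //  r.
                  branch 1.2.1.1.1 (add ¬p):
                    (q ↔ r): β-rule — branch into q, r  //  ¬q, ¬r.
                      branch 1.2.1.1.1.1 (add q, r):
                        ○ open, literals {p=F, q=T, r=T}.
                      branch 1.2.1.1.1.2 (add ¬q, ¬r):
                        ○ open, literals {p=F, q=F, r=F}.
                  branch 1.2.1.1.2 (add r):
                    (q ↔ r): β-rule — branch into q, r  //  ¬q, ¬r.
                      branch 1.2.1.1.2.1 (add q, r):
                        ○ open, literals {p=F, q=T, r=T}.
                      branch 1.2.1.1.2.2 (add ¬q, ¬r):
                        × closes — contains both r and ¬r.
              branch 1.2.1.2 (add (p ∨ r)):
                (p → r): β-rule — branch into ¬p  //  r.
                  branch 1.2.1.2.1 (add ¬p):
                    (q ↔ r): β-rule — branch into q, r  //  ¬q, ¬r.
                      branch 1.2.1.2.1.1 (add q, r):
                        (p ∨ r): β-rule — branch into p  //  r.
                          branch 1.2.1.2.1.1.1 (add p):
                            × closes — contains both p and ¬p.
                          branch 1.2.1.2.1.1.2 (add r):
                            ○ open, literals {p=F, q=T, r=T}.
                      branch 1.2.1.2.1.2 (add ¬q, ¬r):
                        (p ∨ r): β-rule — branch into p  //  r.
                          branch 1.2.1.2.1.2.1 (add p):
                            × closes — contains both p and ¬p.
                          branch 1.2.1.2.1.2.2 (add r):
                            × closes — contains both r and ¬r.
                  branch 1.2.1.2.2 (add r):
                    (q ↔ r): β-rule — branch into q, r  //  ¬q, ¬r.
                      branch 1.2.1.2.2.1 (add q, r):
                        (p ∨ r): β-rule — branch into p  //  r.
                          branch 1.2.1.2.2.1.1 (add p):
                            ○ open, literals {p=T, q=T, r=T}.
                          branch 1.2.1.2.2.1.2 (add r):
                            ○ open, literals {q=T, r=T}.
                      branch 1.2.1.2.2.2 (add ¬q, ¬r):
                        × closes — contains both r and ¬r.
          branch 1.2.2 (add r):
            (¬p ∨ (p ∨ r)): β-rule — branch into ¬p  //  (p ∨ r).
              branch 1.2.2.1 (add ¬p):
                (p → r): β-rule — branch into ¬p  //  r.
                  branch 1.2.2.1.1 (add ¬p):
                    ○ open, literals {p=F, r=T}.
                  branch 1.2.2.1.2 (add r):
                    ○ open, literals {p=F, r=T}.
              branch 1.2.2.2 (add (p ∨ r)):
                (p → r): β-rule — branch into ¬p  //  r.
                  branch 1.2.2.2.1 (add ¬p):
                    (p ∨ r): β-rule — branch into p  //  r.
                      branch 1.2.2.2.1.1 (add p):
                        × closes — contains both p and ¬p.
                      branch 1.2.2.2.1.2 (add r):
                        ○ open, literals {p=F, r=T}.
                  branch 1.2.2.2.2 (add r):
                    (p ∨ r): β-rule — branch into p  //  r.
                      branch 1.2.2.2.2.1 (add p):
                        ○ open, literals {p=T, r=T}.
                      branch 1.2.2.2.2.2 (add r):
                        ○ open, literals {r=T}.
  branch 2 (add ¬(((q ↔ r) ∨ r) ∧ (¬p ∨ (p ∨ r))), ¬(q ∨ (p → r))):
    ¬(q ∨ (p → r)): α-rule — add ¬q, ¬(p → r).
    ¬(p → r): α-rule — add p, ¬r.
    ¬(((q ↔ r) ∨ r) ∧ (¬p ∨ (p ∨ r))): β-rule — branch into ¬((q ↔ r) ∨ r)  //  ¬(¬p ∨ (p ∨ r)).
      branch 2.1 (add ¬((q ↔ r) ∨ r)):
        ¬((q ↔ r) ∨ r): α-rule — add ¬(q ↔ r), ¬r.
        ¬(q ↔ r): β-rule — branch into q, ¬r  //  ¬q, r.
          branch 2.1.1 (add q, ¬r):
            × closes — contains both q and ¬q.
          branch 2.1.2 (add ¬q, r):
            × closes — contains both r and ¬r.
      branch 2.2 (add ¬(¬p ∨ (p ∨ r))):
        ¬(¬p ∨ (p ∨ r)): α-rule — add ¬¬p, ¬(p ∨ r).
        ¬(p ∨ r): α-rule — add ¬p, ¬r.
        × closes — contains both p and ¬p.
11 branches closed, 17 open.
An open branch gives a satisfying assignment: p=F, q=T, r=T.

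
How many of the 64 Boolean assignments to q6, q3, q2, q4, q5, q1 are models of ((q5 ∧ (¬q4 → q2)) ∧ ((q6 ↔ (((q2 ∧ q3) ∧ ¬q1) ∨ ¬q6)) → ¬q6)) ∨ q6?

44

Initial set: {T (((q5 ∧ (¬q4 → q2)) ∧ ((q6 ↔ (((q2 ∧ q3) ∧ ¬q1) ∨ ¬q6)) → ¬q6)) ∨ q6)}.
T (((q5 ∧ (¬q4 → q2)) ∧ ((q6 ↔ (((q2 ∧ q3) ∧ ¬q1) ∨ ¬q6)) → ¬q6)) ∨ q6): β-rule — branch into T ((q5 ∧ (¬q4 → q2)) ∧ ((q6 ↔ (((q2 ∧ q3) ∧ ¬q1) ∨ ¬q6)) → ¬q6))  //  T q6.
  branch 1 (add T ((q5 ∧ (¬q4 → q2)) ∧ ((q6 ↔ (((q2 ∧ q3) ∧ ¬q1) ∨ ¬q6)) → ¬q6))):
    T ((q5 ∧ (¬q4 → q2)) ∧ ((q6 ↔ (((q2 ∧ q3) ∧ ¬q1) ∨ ¬q6)) → ¬q6)): α-rule — add T (q5 ∧ (¬q4 → q2)), T ((q6 ↔ (((q2 ∧ q3) ∧ ¬q1) ∨ ¬q6)) → ¬q6).
    T (q5 ∧ (¬q4 → q2)): α-rule — add T q5, T (¬q4 → q2).
    T ((q6 ↔ (((q2 ∧ q3) ∧ ¬q1) ∨ ¬q6)) → ¬q6): β-rule — branch into F (q6 ↔ (((q2 ∧ q3) ∧ ¬q1) ∨ ¬q6))  //  T ¬q6.
      branch 1.1 (add F (q6 ↔ (((q2 ∧ q3) ∧ ¬q1) ∨ ¬q6))):
        T (¬q4 → q2): β-rule — branch into F ¬q4  //  T q2.
          branch 1.1.1 (add F ¬q4):
            F (q6 ↔ (((q2 ∧ q3) ∧ ¬q1) ∨ ¬q6)): β-rule — branch into T q6, F (((q2 ∧ q3) ∧ ¬q1) ∨ ¬q6)  //  F q6, T (((q2 ∧ q3) ∧ ¬q1) ∨ ¬q6).
              branch 1.1.1.1 (add T q6, F (((q2 ∧ q3) ∧ ¬q1) ∨ ¬q6)):
                F (((q2 ∧ q3) ∧ ¬q1) ∨ ¬q6): α-rule — add F ((q2 ∧ q3) ∧ ¬q1), F ¬q6.
                F ((q2 ∧ q3) ∧ ¬q1): β-rule — branch into F (q2 ∧ q3)  //  F ¬q1.
                  branch 1.1.1.1.1 (add F (q2 ∧ q3)):
                    F (q2 ∧ q3): β-rule — branch into F q2  //  F q3.
                      branch 1.1.1.1.1.1 (add F q2):
                        ○ open, literals {q2=false, q4=true, q5=true, q6=true}.
                      branch 1.1.1.1.1.2 (add F q3):
                        ○ open, literals {q3=false, q4=true, q5=true, q6=true}.
                  branch 1.1.1.1.2 (add F ¬q1):
                    ○ open, literals {q1=true, q4=true, q5=true, q6=true}.
              branch 1.1.1.2 (add F q6, T (((q2 ∧ q3) ∧ ¬q1) ∨ ¬q6)):
                T (((q2 ∧ q3) ∧ ¬q1) ∨ ¬q6): β-rule — branch into T ((q2 ∧ q3) ∧ ¬q1)  //  T ¬q6.
                  branch 1.1.1.2.1 (add T ((q2 ∧ q3) ∧ ¬q1)):
                    T ((q2 ∧ q3) ∧ ¬q1): α-rule — add T (q2 ∧ q3), T ¬q1.
                    T (q2 ∧ q3): α-rule — add T q2, T q3.
                    ○ open, literals {q1=false, q2=true, q3=true, q4=true, q5=true, q6=false}.
                  branch 1.1.1.2.2 (add T ¬q6):
                    ○ open, literals {q4=true, q5=true, q6=false}.
          branch 1.1.2 (add T q2):
            F (q6 ↔ (((q2 ∧ q3) ∧ ¬q1) ∨ ¬q6)): β-rule — branch into T q6, F (((q2 ∧ q3) ∧ ¬q1) ∨ ¬q6)  //  F q6, T (((q2 ∧ q3) ∧ ¬q1) ∨ ¬q6).
              branch 1.1.2.1 (add T q6, F (((q2 ∧ q3) ∧ ¬q1) ∨ ¬q6)):
                F (((q2 ∧ q3) ∧ ¬q1) ∨ ¬q6): α-rule — add F ((q2 ∧ q3) ∧ ¬q1), F ¬q6.
                F ((q2 ∧ q3) ∧ ¬q1): β-rule — branch into F (q2 ∧ q3)  //  F ¬q1.
                  branch 1.1.2.1.1 (add F (q2 ∧ q3)):
                    F (q2 ∧ q3): β-rule — branch into F q2  //  F q3.
                      branch 1.1.2.1.1.1 (add F q2):
                        × closes — contains both q2 and ¬q2.
                      branch 1.1.2.1.1.2 (add F q3):
                        ○ open, literals {q2=true, q3=false, q5=true, q6=true}.
                  branch 1.1.2.1.2 (add F ¬q1):
                    ○ open, literals {q1=true, q2=true, q5=true, q6=true}.
              branch 1.1.2.2 (add F q6, T (((q2 ∧ q3) ∧ ¬q1) ∨ ¬q6)):
                T (((q2 ∧ q3) ∧ ¬q1) ∨ ¬q6): β-rule — branch into T ((q2 ∧ q3) ∧ ¬q1)  //  T ¬q6.
                  branch 1.1.2.2.1 (add T ((q2 ∧ q3) ∧ ¬q1)):
                    T ((q2 ∧ q3) ∧ ¬q1): α-rule — add T (q2 ∧ q3), T ¬q1.
                    T (q2 ∧ q3): α-rule — add T q2, T q3.
                    ○ open, literals {q1=false, q2=true, q3=true, q5=true, q6=false}.
                  branch 1.1.2.2.2 (add T ¬q6):
                    ○ open, literals {q2=true, q5=true, q6=false}.
      branch 1.2 (add T ¬q6):
        T (¬q4 → q2): β-rule — branch into F ¬q4  //  T q2.
          branch 1.2.1 (add F ¬q4):
            ○ open, literals {q4=true, q5=true, q6=false}.
          branch 1.2.2 (add T q2):
            ○ open, literals {q2=true, q5=true, q6=false}.
  branch 2 (add T q6):
    ○ open, literals {q6=true}.
1 branch closed, 12 open.
Each open branch fixes some atoms; the unmentioned ones are free. Counting distinct full assignments: branch {q2=false, q4=true, q5=true, q6=true} (q3, q1) contributes 4 new; branch {q3=false, q4=true, q5=true, q6=true} (q2, q1) contributes 2 new; branch {q1=true, q4=true, q5=true, q6=true} (q3, q2) contributes 1 new; branch {q1=false, q2=true, q3=true, q4=true, q5=true, q6=false} (none free) contributes 1 new; branch {q4=true, q5=true, q6=false} (q3, q2, q1) contributes 7 new; branch {q2=true, q3=false, q5=true, q6=true} (q4, q1) contributes 2 new; branch {q1=true, q2=true, q5=true, q6=true} (q3, q4) contributes 1 new; branch {q1=false, q2=true, q3=true, q5=true, q6=false} (q4) contributes 1 new; branch {q2=true, q5=true, q6=false} (q3, q4, q1) contributes 3 new; branch {q4=true, q5=true, q6=false} (q3, q2, q1) contributes 0 new; branch {q2=true, q5=true, q6=false} (q3, q4, q1) contributes 0 new; branch {q6=true} (q3, q2, q4, q5, q1) contributes 22 new. Total: 44.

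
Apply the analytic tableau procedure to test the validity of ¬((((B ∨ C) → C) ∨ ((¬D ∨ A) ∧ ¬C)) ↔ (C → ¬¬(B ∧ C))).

Assume the negation and expand:
Initial set: {F ¬((((B ∨ C) → C) ∨ ((¬D ∨ A) ∧ ¬C)) ↔ (C → ¬¬(B ∧ C)))}.
F ¬((((B ∨ C) → C) ∨ ((¬D ∨ A) ∧ ¬C)) ↔ (C → ¬¬(B ∧ C))): β-rule — branch into T (((B ∨ C) → C) ∨ ((¬D ∨ A) ∧ ¬C)), T (C → ¬¬(B ∧ C))  //  F (((B ∨ C) → C) ∨ ((¬D ∨ A) ∧ ¬C)), F (C → ¬¬(B ∧ C)).
  branch 1 (add T (((B ∨ C) → C) ∨ ((¬D ∨ A) ∧ ¬C)), T (C → ¬¬(B ∧ C))):
    T (((B ∨ C) → C) ∨ ((¬D ∨ A) ∧ ¬C)): β-rule — branch into T ((B ∨ C) → C)  //  T ((¬D ∨ A) ∧ ¬C).
      branch 1.1 (add T ((B ∨ C) → C)):
        T (C → ¬¬(B ∧ C)): β-rule — branch into F C  //  T ¬¬(B ∧ C).
          branch 1.1.1 (add F C):
            T ((B ∨ C) → C): β-rule — branch into F (B ∨ C)  //  T C.
              branch 1.1.1.1 (add F (B ∨ C)):
                F (B ∨ C): α-rule — add F B, F C.
                ○ open, literals {B=false, C=false}.
              branch 1.1.1.2 (add T C):
                × closes — contains both C and ¬C.
          branch 1.1.2 (add T ¬¬(B ∧ C)):
            T ¬¬(B ∧ C): drop double negation, giving T (B ∧ C).
            T (B ∧ C): α-rule — add T B, T C.
            T ((B ∨ C) → C): β-rule — branch into F (B ∨ C)  //  T C.
              branch 1.1.2.1 (add F (B ∨ C)):
                F (B ∨ C): α-rule — add F B, F C.
                × closes — contains both B and ¬B.
              branch 1.1.2.2 (add T C):
                ○ open, literals {B=true, C=true}.
      branch 1.2 (add T ((¬D ∨ A) ∧ ¬C)):
        T ((¬D ∨ A) ∧ ¬C): α-rule — add T (¬D ∨ A), T ¬C.
        T (C → ¬¬(B ∧ C)): β-rule — branch into F C  //  T ¬¬(B ∧ C).
          branch 1.2.1 (add F C):
            T (¬D ∨ A): β-rule — branch into T ¬D  //  T A.
              branch 1.2.1.1 (add T ¬D):
                ○ open, literals {C=false, D=false}.
              branch 1.2.1.2 (add T A):
                ○ open, literals {A=true, C=false}.
          branch 1.2.2 (add T ¬¬(B ∧ C)):
            T ¬¬(B ∧ C): drop double negation, giving T (B ∧ C).
            T (B ∧ C): α-rule — add T B, T C.
            × closes — contains both C and ¬C.
  branch 2 (add F (((B ∨ C) → C) ∨ ((¬D ∨ A) ∧ ¬C)), F (C → ¬¬(B ∧ C))):
    F (((B ∨ C) → C) ∨ ((¬D ∨ A) ∧ ¬C)): α-rule — add F ((B ∨ C) → C), F ((¬D ∨ A) ∧ ¬C).
    F (C → ¬¬(B ∧ C)): α-rule — add T C, F ¬¬(B ∧ C).
    F ((B ∨ C) → C): α-rule — add T (B ∨ C), F C.
    × closes — contains both C and ¬C.
4 branches closed, 4 open.
An open branch gives a countermodel: B=false, C=false (unmentioned atoms arbitrary); under it the original formula is false.

Not valid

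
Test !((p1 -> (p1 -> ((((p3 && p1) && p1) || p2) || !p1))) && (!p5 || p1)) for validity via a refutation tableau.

Not valid

Assume the negation and expand:
Initial set: {!!((p1 -> (p1 -> ((((p3 && p1) && p1) || p2) || !p1))) && (!p5 || p1))}.
!!((p1 -> (p1 -> ((((p3 && p1) && p1) || p2) || !p1))) && (!p5 || p1)): α-rule — add (p1 -> (p1 -> ((((p3 && p1) && p1) || p2) || !p1))), (!p5 || p1).
(p1 -> (p1 -> ((((p3 && p1) && p1) || p2) || !p1))): β-rule — branch into !p1  //  (p1 -> ((((p3 && p1) && p1) || p2) || !p1)).
  branch 1 (add !p1):
    (!p5 || p1): β-rule — branch into !p5  //  p1.
      branch 1.1 (add !p5):
        ○ open, literals {p1=false, p5=false}.
      branch 1.2 (add p1):
        × closes — contains both p1 and !p1.
  branch 2 (add (p1 -> ((((p3 && p1) && p1) || p2) || !p1))):
    (!p5 || p1): β-rule — branch into !p5  //  p1.
      branch 2.1 (add !p5):
        (p1 -> ((((p3 && p1) && p1) || p2) || !p1)): β-rule — branch into !p1  //  ((((p3 && p1) && p1) || p2) || !p1).
          branch 2.1.1 (add !p1):
            ○ open, literals {p1=false, p5=false}.
          branch 2.1.2 (add ((((p3 && p1) && p1) || p2) || !p1)):
            ((((p3 && p1) && p1) || p2) || !p1): β-rule — branch into (((p3 && p1) && p1) || p2)  //  !p1.
              branch 2.1.2.1 (add (((p3 && p1) && p1) || p2)):
                (((p3 && p1) && p1) || p2): β-rule — branch into ((p3 && p1) && p1)  //  p2.
                  branch 2.1.2.1.1 (add ((p3 && p1) && p1)):
                    ((p3 && p1) && p1): α-rule — add (p3 && p1), p1.
                    (p3 && p1): α-rule — add p3, p1.
                    ○ open, literals {p1=true, p3=true, p5=false}.
                  branch 2.1.2.1.2 (add p2):
                    ○ open, literals {p2=true, p5=false}.
              branch 2.1.2.2 (add !p1):
                ○ open, literals {p1=false, p5=false}.
      branch 2.2 (add p1):
        (p1 -> ((((p3 && p1) && p1) || p2) || !p1)): β-rule — branch into !p1  //  ((((p3 && p1) && p1) || p2) || !p1).
          branch 2.2.1 (add !p1):
            × closes — contains both p1 and !p1.
          branch 2.2.2 (add ((((p3 && p1) && p1) || p2) || !p1)):
            ((((p3 && p1) && p1) || p2) || !p1): β-rule — branch into (((p3 && p1) && p1) || p2)  //  !p1.
              branch 2.2.2.1 (add (((p3 && p1) && p1) || p2)):
                (((p3 && p1) && p1) || p2): β-rule — branch into ((p3 && p1) && p1)  //  p2.
                  branch 2.2.2.1.1 (add ((p3 && p1) && p1)):
                    ((p3 && p1) && p1): α-rule — add (p3 && p1), p1.
                    (p3 && p1): α-rule — add p3, p1.
                    ○ open, literals {p1=true, p3=true}.
                  branch 2.2.2.1.2 (add p2):
                    ○ open, literals {p1=true, p2=true}.
              branch 2.2.2.2 (add !p1):
                × closes — contains both p1 and !p1.
3 branches closed, 7 open.
An open branch gives a countermodel: p1=false, p5=false (unmentioned atoms arbitrary); under it the original formula is false.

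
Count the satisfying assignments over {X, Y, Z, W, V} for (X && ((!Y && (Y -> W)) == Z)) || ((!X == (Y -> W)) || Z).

Initial set: {T ((X && ((!Y && (Y -> W)) == Z)) || ((!X == (Y -> W)) || Z))}.
T ((X && ((!Y && (Y -> W)) == Z)) || ((!X == (Y -> W)) || Z)): β-rule — branch into T (X && ((!Y && (Y -> W)) == Z))  //  T ((!X == (Y -> W)) || Z).
  branch 1 (add T (X && ((!Y && (Y -> W)) == Z))):
    T (X && ((!Y && (Y -> W)) == Z)): α-rule — add T X, T ((!Y && (Y -> W)) == Z).
    T ((!Y && (Y -> W)) == Z): β-rule — branch into T (!Y && (Y -> W)), T Z  //  F (!Y && (Y -> W)), F Z.
      branch 1.1 (add T (!Y && (Y -> W)), T Z):
        T (!Y && (Y -> W)): α-rule — add T !Y, T (Y -> W).
        T (Y -> W): β-rule — branch into F Y  //  T W.
          branch 1.1.1 (add F Y):
            ○ open, literals {X=1, Y=0, Z=1}.
          branch 1.1.2 (add T W):
            ○ open, literals {W=1, X=1, Y=0, Z=1}.
      branch 1.2 (add F (!Y && (Y -> W)), F Z):
        F (!Y && (Y -> W)): β-rule — branch into F !Y  //  F (Y -> W).
          branch 1.2.1 (add F !Y):
            ○ open, literals {X=1, Y=1, Z=0}.
          branch 1.2.2 (add F (Y -> W)):
            F (Y -> W): α-rule — add T Y, F W.
            ○ open, literals {W=0, X=1, Y=1, Z=0}.
  branch 2 (add T ((!X == (Y -> W)) || Z)):
    T ((!X == (Y -> W)) || Z): β-rule — branch into T (!X == (Y -> W))  //  T Z.
      branch 2.1 (add T (!X == (Y -> W))):
        T (!X == (Y -> W)): β-rule — branch into T !X, T (Y -> W)  //  F !X, F (Y -> W).
          branch 2.1.1 (add T !X, T (Y -> W)):
            T (Y -> W): β-rule — branch into F Y  //  T W.
              branch 2.1.1.1 (add F Y):
                ○ open, literals {X=0, Y=0}.
              branch 2.1.1.2 (add T W):
                ○ open, literals {W=1, X=0}.
          branch 2.1.2 (add F !X, F (Y -> W)):
            F (Y -> W): α-rule — add T Y, F W.
            ○ open, literals {W=0, X=1, Y=1}.
      branch 2.2 (add T Z):
        ○ open, literals {Z=1}.
0 branches closed, 8 open.
Each open branch fixes some atoms; the unmentioned ones are free. Counting distinct full assignments: branch {X=1, Y=0, Z=1} (W, V) contributes 4 new; branch {W=1, X=1, Y=0, Z=1} (V) contributes 0 new; branch {X=1, Y=1, Z=0} (W, V) contributes 4 new; branch {W=0, X=1, Y=1, Z=0} (V) contributes 0 new; branch {X=0, Y=0} (Z, W, V) contributes 8 new; branch {W=1, X=0} (Y, Z, V) contributes 4 new; branch {W=0, X=1, Y=1} (Z, V) contributes 2 new; branch {Z=1} (X, Y, W, V) contributes 4 new. Total: 26.

26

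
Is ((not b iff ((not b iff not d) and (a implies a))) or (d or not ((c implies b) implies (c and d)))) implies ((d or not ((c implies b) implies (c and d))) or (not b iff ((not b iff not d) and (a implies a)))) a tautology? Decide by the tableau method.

Valid

Assume the negation and expand:
Initial set: {not (((not b iff ((not b iff not d) and (a implies a))) or (d or not ((c implies b) implies (c and d)))) implies ((d or not ((c implies b) implies (c and d))) or (not b iff ((not b iff not d) and (a implies a)))))}.
not (((not b iff ((not b iff not d) and (a implies a))) or (d or not ((c implies b) implies (c and d)))) implies ((d or not ((c implies b) implies (c and d))) or (not b iff ((not b iff not d) and (a implies a))))): α-rule — add ((not b iff ((not b iff not d) and (a implies a))) or (d or not ((c implies b) implies (c and d)))), not ((d or not ((c implies b) implies (c and d))) or (not b iff ((not b iff not d) and (a implies a)))).
not ((d or not ((c implies b) implies (c and d))) or (not b iff ((not b iff not d) and (a implies a)))): α-rule — add not (d or not ((c implies b) implies (c and d))), not (not b iff ((not b iff not d) and (a implies a))).
not (d or not ((c implies b) implies (c and d))): α-rule — add not d, not not ((c implies b) implies (c and d)).
((not b iff ((not b iff not d) and (a implies a))) or (d or not ((c implies b) implies (c and d)))): β-rule — branch into (not b iff ((not b iff not d) and (a implies a)))  //  (d or not ((c implies b) implies (c and d))).
  branch 1 (add (not b iff ((not b iff not d) and (a implies a)))):
    not (not b iff ((not b iff not d) and (a implies a))): β-rule — branch into not b, not ((not b iff not d) and (a implies a))  //  not not b, ((not b iff not d) and (a implies a)).
      branch 1.1 (add not b, not ((not b iff not d) and (a implies a))):
        not not ((c implies b) implies (c and d)): β-rule — branch into not (c implies b)  //  (c and d).
          branch 1.1.1 (add not (c implies b)):
            not (c implies b): α-rule — add c, not b.
            (not b iff ((not b iff not d) and (a implies a))): β-rule — branch into not b, ((not b iff not d) and (a implies a))  //  not not b, not ((not b iff not d) and (a implies a)).
              branch 1.1.1.1 (add not b, ((not b iff not d) and (a implies a))):
                ((not b iff not d) and (a implies a)): α-rule — add (not b iff not d), (a implies a).
                not ((not b iff not d) and (a implies a)): β-rule — branch into not (not b iff not d)  //  not (a implies a).
                  branch 1.1.1.1.1 (add not (not b iff not d)):
                    (not b iff not d): β-rule — branch into not b, not d  //  not not b, not not d.
                      branch 1.1.1.1.1.1 (add not b, not d):
                        (a implies a): β-rule — branch into not a  //  a.
                          branch 1.1.1.1.1.1.1 (add not a):
                            not (not b iff not d): β-rule — branch into not b, not not d  //  not not b, not d.
                              branch 1.1.1.1.1.1.1.1 (add not b, not not d):
                                × closes — contains both d and not d.
                              branch 1.1.1.1.1.1.1.2 (add not not b, not d):
                                × closes — contains both b and not b.
                          branch 1.1.1.1.1.1.2 (add a):
                            not (not b iff not d): β-rule — branch into not b, not not d  //  not not b, not d.
                              branch 1.1.1.1.1.1.2.1 (add not b, not not d):
                                × closes — contains both d and not d.
                              branch 1.1.1.1.1.1.2.2 (add not not b, not d):
                                × closes — contains both b and not b.
                      branch 1.1.1.1.1.2 (add not not b, not not d):
                        × closes — contains both b and not b.
                  branch 1.1.1.1.2 (add not (a implies a)):
                    not (a implies a): α-rule — add a, not a.
                    × closes — contains both a and not a.
              branch 1.1.1.2 (add not not b, not ((not b iff not d) and (a implies a))):
                × closes — contains both b and not b.
          branch 1.1.2 (add (c and d)):
            (c and d): α-rule — add c, d.
            × closes — contains both d and not d.
      branch 1.2 (add not not b, ((not b iff not d) and (a implies a))):
        ((not b iff not d) and (a implies a)): α-rule — add (not b iff not d), (a implies a).
        not not ((c implies b) implies (c and d)): β-rule — branch into not (c implies b)  //  (c and d).
          branch 1.2.1 (add not (c implies b)):
            not (c implies b): α-rule — add c, not b.
            × closes — contains both b and not b.
          branch 1.2.2 (add (c and d)):
            (c and d): α-rule — add c, d.
            × closes — contains both d and not d.
  branch 2 (add (d or not ((c implies b) implies (c and d)))):
    not (not b iff ((not b iff not d) and (a implies a))): β-rule — branch into not b, not ((not b iff not d) and (a implies a))  //  not not b, ((not b iff not d) and (a implies a)).
      branch 2.1 (add not b, not ((not b iff not d) and (a implies a))):
        not not ((c implies b) implies (c and d)): β-rule — branch into not (c implies b)  //  (c and d).
          branch 2.1.1 (add not (c implies b)):
            not (c implies b): α-rule — add c, not b.
            (d or not ((c implies b) implies (c and d))): β-rule — branch into d  //  not ((c implies b) implies (c and d)).
              branch 2.1.1.1 (add d):
                × closes — contains both d and not d.
              branch 2.1.1.2 (add not ((c implies b) implies (c and d))):
                not ((c implies b) implies (c and d)): α-rule — add (c implies b), not (c and d).
                not ((not b iff not d) and (a implies a)): β-rule — branch into not (not b iff not d)  //  not (a implies a).
                  branch 2.1.1.2.1 (add not (not b iff not d)):
                    (c implies b): β-rule — branch into not c  //  b.
                      branch 2.1.1.2.1.1 (add not c):
                        × closes — contains both c and not c.
                      branch 2.1.1.2.1.2 (add b):
                        × closes — contains both b and not b.
                  branch 2.1.1.2.2 (add not (a implies a)):
                    not (a implies a): α-rule — add a, not a.
                    × closes — contains both a and not a.
          branch 2.1.2 (add (c and d)):
            (c and d): α-rule — add c, d.
            × closes — contains both d and not d.
      branch 2.2 (add not not b, ((not b iff not d) and (a implies a))):
        ((not b iff not d) and (a implies a)): α-rule — add (not b iff not d), (a implies a).
        not not ((c implies b) implies (c and d)): β-rule — branch into not (c implies b)  //  (c and d).
          branch 2.2.1 (add not (c implies b)):
            not (c implies b): α-rule — add c, not b.
            × closes — contains both b and not b.
          branch 2.2.2 (add (c and d)):
            (c and d): α-rule — add c, d.
            × closes — contains both d and not d.
All 17 branches close.
Every branch closed, so the negation is unsatisfiable and the formula is valid.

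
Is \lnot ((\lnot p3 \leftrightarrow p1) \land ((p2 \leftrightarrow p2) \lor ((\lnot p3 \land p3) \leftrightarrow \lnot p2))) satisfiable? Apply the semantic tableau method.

Satisfiable

Initial set: {T \lnot ((\lnot p3 \leftrightarrow p1) \land ((p2 \leftrightarrow p2) \lor ((\lnot p3 \land p3) \leftrightarrow \lnot p2)))}.
T \lnot ((\lnot p3 \leftrightarrow p1) \land ((p2 \leftrightarrow p2) \lor ((\lnot p3 \land p3) \leftrightarrow \lnot p2))): β-rule — branch into F (\lnot p3 \leftrightarrow p1)  //  F ((p2 \leftrightarrow p2) \lor ((\lnot p3 \land p3) \leftrightarrow \lnot p2)).
  branch 1 (add F (\lnot p3 \leftrightarrow p1)):
    F (\lnot p3 \leftrightarrow p1): β-rule — branch into T \lnot p3, F p1  //  F \lnot p3, T p1.
      branch 1.1 (add T \lnot p3, F p1):
        ○ open, literals {p1=F, p3=F}.
      branch 1.2 (add F \lnot p3, T p1):
        ○ open, literals {p1=T, p3=T}.
  branch 2 (add F ((p2 \leftrightarrow p2) \lor ((\lnot p3 \land p3) \leftrightarrow \lnot p2))):
    F ((p2 \leftrightarrow p2) \lor ((\lnot p3 \land p3) \leftrightarrow \lnot p2)): α-rule — add F (p2 \leftrightarrow p2), F ((\lnot p3 \land p3) \leftrightarrow \lnot p2).
    F (p2 \leftrightarrow p2): β-rule — branch into T p2, F p2  //  F p2, T p2.
      branch 2.1 (add T p2, F p2):
        × closes — contains both p2 and \lnot p2.
      branch 2.2 (add F p2, T p2):
        × closes — contains both p2 and \lnot p2.
2 branches closed, 2 open.
An open branch gives a satisfying assignment: p1=F, p3=F.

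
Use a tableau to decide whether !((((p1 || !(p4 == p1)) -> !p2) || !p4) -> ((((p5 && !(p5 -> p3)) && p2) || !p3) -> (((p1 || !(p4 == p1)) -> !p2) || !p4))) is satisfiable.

Unsatisfiable

Initial set: {!((((p1 || !(p4 == p1)) -> !p2) || !p4) -> ((((p5 && !(p5 -> p3)) && p2) || !p3) -> (((p1 || !(p4 == p1)) -> !p2) || !p4)))}.
!((((p1 || !(p4 == p1)) -> !p2) || !p4) -> ((((p5 && !(p5 -> p3)) && p2) || !p3) -> (((p1 || !(p4 == p1)) -> !p2) || !p4))): α-rule — add (((p1 || !(p4 == p1)) -> !p2) || !p4), !((((p5 && !(p5 -> p3)) && p2) || !p3) -> (((p1 || !(p4 == p1)) -> !p2) || !p4)).
!((((p5 && !(p5 -> p3)) && p2) || !p3) -> (((p1 || !(p4 == p1)) -> !p2) || !p4)): α-rule — add (((p5 && !(p5 -> p3)) && p2) || !p3), !(((p1 || !(p4 == p1)) -> !p2) || !p4).
!(((p1 || !(p4 == p1)) -> !p2) || !p4): α-rule — add !((p1 || !(p4 == p1)) -> !p2), !!p4.
!((p1 || !(p4 == p1)) -> !p2): α-rule — add (p1 || !(p4 == p1)), !!p2.
(((p1 || !(p4 == p1)) -> !p2) || !p4): β-rule — branch into ((p1 || !(p4 == p1)) -> !p2)  //  !p4.
  branch 1 (add ((p1 || !(p4 == p1)) -> !p2)):
    (((p5 && !(p5 -> p3)) && p2) || !p3): β-rule — branch into ((p5 && !(p5 -> p3)) && p2)  //  !p3.
      branch 1.1 (add ((p5 && !(p5 -> p3)) && p2)):
        ((p5 && !(p5 -> p3)) && p2): α-rule — add (p5 && !(p5 -> p3)), p2.
        (p5 && !(p5 -> p3)): α-rule — add p5, !(p5 -> p3).
        !(p5 -> p3): α-rule — add p5, !p3.
        (p1 || !(p4 == p1)): β-rule — branch into p1  //  !(p4 == p1).
          branch 1.1.1 (add p1):
            ((p1 || !(p4 == p1)) -> !p2): β-rule — branch into !(p1 || !(p4 == p1))  //  !p2.
              branch 1.1.1.1 (add !(p1 || !(p4 == p1))):
                !(p1 || !(p4 == p1)): α-rule — add !p1, !!(p4 == p1).
                × closes — contains both p1 and !p1.
              branch 1.1.1.2 (add !p2):
                × closes — contains both p2 and !p2.
          branch 1.1.2 (add !(p4 == p1)):
            ((p1 || !(p4 == p1)) -> !p2): β-rule — branch into !(p1 || !(p4 == p1))  //  !p2.
              branch 1.1.2.1 (add !(p1 || !(p4 == p1))):
                !(p1 || !(p4 == p1)): α-rule — add !p1, !!(p4 == p1).
                !(p4 == p1): β-rule — branch into p4, !p1  //  !p4, p1.
                  branch 1.1.2.1.1 (add p4, !p1):
                    !!(p4 == p1): β-rule — branch into p4, p1  //  !p4, !p1.
                      branch 1.1.2.1.1.1 (add p4, p1):
                        × closes — contains both p1 and !p1.
                      branch 1.1.2.1.1.2 (add !p4, !p1):
                        × closes — contains both p4 and !p4.
                  branch 1.1.2.1.2 (add !p4, p1):
                    × closes — contains both p4 and !p4.
              branch 1.1.2.2 (add !p2):
                × closes — contains both p2 and !p2.
      branch 1.2 (add !p3):
        (p1 || !(p4 == p1)): β-rule — branch into p1  //  !(p4 == p1).
          branch 1.2.1 (add p1):
            ((p1 || !(p4 == p1)) -> !p2): β-rule — branch into !(p1 || !(p4 == p1))  //  !p2.
              branch 1.2.1.1 (add !(p1 || !(p4 == p1))):
                !(p1 || !(p4 == p1)): α-rule — add !p1, !!(p4 == p1).
                × closes — contains both p1 and !p1.
              branch 1.2.1.2 (add !p2):
                × closes — contains both p2 and !p2.
          branch 1.2.2 (add !(p4 == p1)):
            ((p1 || !(p4 == p1)) -> !p2): β-rule — branch into !(p1 || !(p4 == p1))  //  !p2.
              branch 1.2.2.1 (add !(p1 || !(p4 == p1))):
                !(p1 || !(p4 == p1)): α-rule — add !p1, !!(p4 == p1).
                !(p4 == p1): β-rule — branch into p4, !p1  //  !p4, p1.
                  branch 1.2.2.1.1 (add p4, !p1):
                    !!(p4 == p1): β-rule — branch into p4, p1  //  !p4, !p1.
                      branch 1.2.2.1.1.1 (add p4, p1):
                        × closes — contains both p1 and !p1.
                      branch 1.2.2.1.1.2 (add !p4, !p1):
                        × closes — contains both p4 and !p4.
                  branch 1.2.2.1.2 (add !p4, p1):
                    × closes — contains both p4 and !p4.
              branch 1.2.2.2 (add !p2):
                × closes — contains both p2 and !p2.
  branch 2 (add !p4):
    × closes — contains both p4 and !p4.
All 13 branches close.
Every branch closed; the formula is unsatisfiable.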